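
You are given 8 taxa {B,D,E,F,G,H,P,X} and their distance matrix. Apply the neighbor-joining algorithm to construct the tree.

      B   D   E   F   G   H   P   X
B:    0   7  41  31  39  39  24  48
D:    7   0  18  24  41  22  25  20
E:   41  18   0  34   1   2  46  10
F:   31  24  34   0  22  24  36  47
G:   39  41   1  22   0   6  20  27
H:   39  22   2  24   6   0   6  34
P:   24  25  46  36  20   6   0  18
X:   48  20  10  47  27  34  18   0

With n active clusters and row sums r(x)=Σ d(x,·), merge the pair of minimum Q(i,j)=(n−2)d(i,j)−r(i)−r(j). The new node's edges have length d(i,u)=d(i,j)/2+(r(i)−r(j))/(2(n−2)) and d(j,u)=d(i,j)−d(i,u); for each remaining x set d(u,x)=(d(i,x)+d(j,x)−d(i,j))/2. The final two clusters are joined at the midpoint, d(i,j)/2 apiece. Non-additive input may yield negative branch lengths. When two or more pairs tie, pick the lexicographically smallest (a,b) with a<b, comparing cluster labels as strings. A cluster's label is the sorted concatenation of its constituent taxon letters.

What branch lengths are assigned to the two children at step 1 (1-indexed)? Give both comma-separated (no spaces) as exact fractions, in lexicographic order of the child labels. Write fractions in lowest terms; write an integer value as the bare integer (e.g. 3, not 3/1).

1. join B+D (d=7, Q=-344) ⇒ BD; edges |B|=19/2, |D|=-5/2
  updated: d(BD,E)=26, d(BD,F)=24, d(BD,G)=73/2, d(BD,H)=27, d(BD,P)=21, d(BD,X)=61/2
2. join E+X (d=10, Q=-471/2) ⇒ EX; edges |E|=1/4, |X|=39/4
  updated: d(BD,EX)=93/4, d(EX,F)=71/2, d(EX,G)=9, d(EX,H)=13, d(EX,P)=27
3. join BD+F (d=24, Q=-709/4) ⇒ BDF; edges |BD|=345/32, |F|=423/32
  updated: d(BDF,EX)=139/8, d(BDF,G)=69/4, d(BDF,H)=27/2, d(BDF,P)=33/2
4. join EX+G (d=9, Q=-733/8) ⇒ EGX; edges |EX|=329/48, |G|=103/48
  updated: d(BDF,EGX)=205/16, d(EGX,H)=5, d(EGX,P)=19
5. join BDF+EGX (d=205/16, Q=-54) ⇒ BDEFGX; edges |BDF|=253/32, |EGX|=157/32
  updated: d(BDEFGX,H)=91/32, d(BDEFGX,P)=363/32
6. join BDEFGX+H (d=91/32, Q=-323/16) ⇒ BDEFGHX; edges |BDEFGX|=131/32, |H|=-5/4
  updated: d(BDEFGHX,P)=29/4
7. join BDEFGHX+P (d=29/4) ⇒ BDEFGHPX; edges |BDEFGHX|=29/8, |P|=29/8
final tree: (((((B:19/2,D:-5/2):345/32,F:423/32):253/32,((E:1/4,X:39/4):329/48,G:103/48):157/32):131/32,H:-5/4):29/8,P:29/8)
total length: 2333/32

19/2,-5/2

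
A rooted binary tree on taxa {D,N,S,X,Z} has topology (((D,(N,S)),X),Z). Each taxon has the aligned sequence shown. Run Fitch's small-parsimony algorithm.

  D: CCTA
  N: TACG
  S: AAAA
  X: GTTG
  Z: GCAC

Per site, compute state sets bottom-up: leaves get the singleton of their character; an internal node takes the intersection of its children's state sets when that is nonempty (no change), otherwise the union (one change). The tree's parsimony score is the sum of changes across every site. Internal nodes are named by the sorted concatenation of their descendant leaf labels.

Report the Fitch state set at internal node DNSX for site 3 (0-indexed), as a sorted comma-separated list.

NS@0: {T} ∪ {A} = {A,T} (union, +1)
DNS@0: {C} ∪ {A,T} = {A,C,T} (union, +1)
DNSX@0: {A,C,T} ∪ {G} = {A,C,G,T} (union, +1)
DNSXZ@0: {A,C,G,T} ∩ {G} = {G} (intersection, +0)
NS@1: {A} ∩ {A} = {A} (intersection, +0)
DNS@1: {C} ∪ {A} = {A,C} (union, +1)
DNSX@1: {A,C} ∪ {T} = {A,C,T} (union, +1)
DNSXZ@1: {A,C,T} ∩ {C} = {C} (intersection, +0)
NS@2: {C} ∪ {A} = {A,C} (union, +1)
DNS@2: {T} ∪ {A,C} = {A,C,T} (union, +1)
DNSX@2: {A,C,T} ∩ {T} = {T} (intersection, +0)
DNSXZ@2: {T} ∪ {A} = {A,T} (union, +1)
NS@3: {G} ∪ {A} = {A,G} (union, +1)
DNS@3: {A} ∩ {A,G} = {A} (intersection, +0)
DNSX@3: {A} ∪ {G} = {A,G} (union, +1)
DNSXZ@3: {A,G} ∪ {C} = {A,C,G} (union, +1)
per-site changes: [3, 2, 3, 3]; total = 11

A,G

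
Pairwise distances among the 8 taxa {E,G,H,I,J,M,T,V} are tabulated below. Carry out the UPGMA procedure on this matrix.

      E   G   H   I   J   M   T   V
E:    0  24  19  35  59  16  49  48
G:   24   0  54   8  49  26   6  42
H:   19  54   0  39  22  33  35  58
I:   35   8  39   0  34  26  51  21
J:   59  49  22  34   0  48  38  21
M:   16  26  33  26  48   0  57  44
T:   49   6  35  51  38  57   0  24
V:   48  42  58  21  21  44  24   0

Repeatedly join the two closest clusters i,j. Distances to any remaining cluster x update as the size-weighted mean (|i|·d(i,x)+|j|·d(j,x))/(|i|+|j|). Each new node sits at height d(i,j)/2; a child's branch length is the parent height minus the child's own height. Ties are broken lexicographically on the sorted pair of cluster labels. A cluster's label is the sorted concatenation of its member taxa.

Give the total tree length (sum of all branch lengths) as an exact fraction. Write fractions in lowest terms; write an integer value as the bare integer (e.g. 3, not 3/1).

5185/48

1. join G+T (d=6) ⇒ GT; edges |G|=3, |T|=3
  updated: d(E,GT)=73/2, d(GT,H)=89/2, d(GT,I)=59/2, d(GT,J)=87/2, d(GT,M)=83/2, d(GT,V)=33
2. join E+M (d=16) ⇒ EM; edges |E|=8, |M|=8
  updated: d(EM,GT)=39, d(EM,H)=26, d(EM,I)=61/2, d(EM,J)=107/2, d(EM,V)=46
3. join I+V (d=21) ⇒ IV; edges |I|=21/2, |V|=21/2
  updated: d(EM,IV)=153/4, d(GT,IV)=125/4, d(H,IV)=97/2, d(IV,J)=55/2
4. join H+J (d=22) ⇒ HJ; edges |H|=11, |J|=11
  updated: d(EM,HJ)=159/4, d(GT,HJ)=44, d(HJ,IV)=38
5. join GT+IV (d=125/4) ⇒ GITV; edges |GT|=101/8, |IV|=41/8
  updated: d(EM,GITV)=309/8, d(GITV,HJ)=41
6. join EM+GITV (d=309/8) ⇒ EGIMTV; edges |EM|=181/16, |GITV|=59/16
  updated: d(EGIMTV,HJ)=487/12
7. join EGIMTV+HJ (d=487/12) ⇒ EGHIJMTV; edges |EGIMTV|=47/48, |HJ|=223/24
final tree: (((E:8,M:8):181/16,((G:3,T:3):101/8,(I:21/2,V:21/2):41/8):59/16):47/48,(H:11,J:11):223/24)
total length: 5185/48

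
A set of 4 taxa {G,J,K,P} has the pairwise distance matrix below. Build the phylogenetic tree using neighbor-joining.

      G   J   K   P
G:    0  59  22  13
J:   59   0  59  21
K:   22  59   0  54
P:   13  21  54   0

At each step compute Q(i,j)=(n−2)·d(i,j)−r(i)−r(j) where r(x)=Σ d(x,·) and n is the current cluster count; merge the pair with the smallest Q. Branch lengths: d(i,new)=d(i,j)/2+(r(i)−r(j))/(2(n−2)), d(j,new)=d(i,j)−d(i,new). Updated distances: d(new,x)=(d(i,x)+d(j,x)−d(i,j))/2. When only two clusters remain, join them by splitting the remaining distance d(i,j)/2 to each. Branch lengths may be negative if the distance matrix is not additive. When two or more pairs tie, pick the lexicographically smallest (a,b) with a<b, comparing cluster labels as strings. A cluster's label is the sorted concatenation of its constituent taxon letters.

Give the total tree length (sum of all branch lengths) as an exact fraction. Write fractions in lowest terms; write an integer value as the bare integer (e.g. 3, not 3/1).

1. join G+K (d=22, Q=-185) ⇒ GK; edges |G|=3/4, |K|=85/4
  updated: d(GK,J)=48, d(GK,P)=45/2
2. join GK+J (d=48, Q=-183/2) ⇒ GJK; edges |GK|=99/4, |J|=93/4
  updated: d(GJK,P)=-9/4
3. join GJK+P (d=-9/4) ⇒ GJKP; edges |GJK|=-9/8, |P|=-9/8
final tree: (((G:3/4,K:85/4):99/4,J:93/4):-9/8,P:-9/8)
total length: 271/4

271/4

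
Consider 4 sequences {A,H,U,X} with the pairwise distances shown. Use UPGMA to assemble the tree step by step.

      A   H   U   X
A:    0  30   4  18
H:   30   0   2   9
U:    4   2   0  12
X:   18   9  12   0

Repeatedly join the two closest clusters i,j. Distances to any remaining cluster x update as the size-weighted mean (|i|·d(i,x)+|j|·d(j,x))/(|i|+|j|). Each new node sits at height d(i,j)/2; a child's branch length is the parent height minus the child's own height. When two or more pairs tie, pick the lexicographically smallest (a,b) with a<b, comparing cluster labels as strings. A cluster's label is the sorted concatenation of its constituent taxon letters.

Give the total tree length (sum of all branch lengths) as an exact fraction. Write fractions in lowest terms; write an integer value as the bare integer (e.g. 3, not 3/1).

iteration 1: select H,U (d=2); attach at lengths (1, 1); label the merged cluster HU
  updated: d(A,HU)=17, d(HU,X)=21/2
iteration 2: select HU,X (d=21/2); attach at lengths (17/4, 21/4); label the merged cluster HUX
  updated: d(A,HUX)=52/3
iteration 3: select A,HUX (d=52/3); attach at lengths (26/3, 41/12); label the merged cluster AHUX
final tree: (A:26/3,((H:1,U:1):17/4,X:21/4):41/12)
total length: 283/12

283/12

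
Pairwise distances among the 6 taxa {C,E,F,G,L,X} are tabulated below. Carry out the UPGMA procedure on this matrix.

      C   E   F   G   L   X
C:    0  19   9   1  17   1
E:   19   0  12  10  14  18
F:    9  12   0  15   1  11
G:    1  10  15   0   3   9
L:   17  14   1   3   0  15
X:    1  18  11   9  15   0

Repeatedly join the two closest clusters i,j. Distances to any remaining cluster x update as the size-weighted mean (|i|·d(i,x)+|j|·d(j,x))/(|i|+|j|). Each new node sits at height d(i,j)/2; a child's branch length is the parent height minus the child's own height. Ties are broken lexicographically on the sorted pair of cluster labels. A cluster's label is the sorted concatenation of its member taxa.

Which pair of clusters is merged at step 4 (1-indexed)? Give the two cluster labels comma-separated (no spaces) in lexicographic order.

CGX,FL

1. join C+G (d=1) ⇒ CG; edges |C|=1/2, |G|=1/2
  updated: d(CG,E)=29/2, d(CG,F)=12, d(CG,L)=10, d(CG,X)=5
2. join F+L (d=1) ⇒ FL; edges |F|=1/2, |L|=1/2
  updated: d(CG,FL)=11, d(E,FL)=13, d(FL,X)=13
3. join CG+X (d=5) ⇒ CGX; edges |CG|=2, |X|=5/2
  updated: d(CGX,E)=47/3, d(CGX,FL)=35/3
4. join CGX+FL (d=35/3) ⇒ CFGLX; edges |CGX|=10/3, |FL|=16/3
  updated: d(CFGLX,E)=73/5
5. join CFGLX+E (d=73/5) ⇒ CEFGLX; edges |CFGLX|=22/15, |E|=73/10
final tree: ((((C:1/2,G:1/2):2,X:5/2):10/3,(F:1/2,L:1/2):16/3):22/15,E:73/10)
total length: 359/15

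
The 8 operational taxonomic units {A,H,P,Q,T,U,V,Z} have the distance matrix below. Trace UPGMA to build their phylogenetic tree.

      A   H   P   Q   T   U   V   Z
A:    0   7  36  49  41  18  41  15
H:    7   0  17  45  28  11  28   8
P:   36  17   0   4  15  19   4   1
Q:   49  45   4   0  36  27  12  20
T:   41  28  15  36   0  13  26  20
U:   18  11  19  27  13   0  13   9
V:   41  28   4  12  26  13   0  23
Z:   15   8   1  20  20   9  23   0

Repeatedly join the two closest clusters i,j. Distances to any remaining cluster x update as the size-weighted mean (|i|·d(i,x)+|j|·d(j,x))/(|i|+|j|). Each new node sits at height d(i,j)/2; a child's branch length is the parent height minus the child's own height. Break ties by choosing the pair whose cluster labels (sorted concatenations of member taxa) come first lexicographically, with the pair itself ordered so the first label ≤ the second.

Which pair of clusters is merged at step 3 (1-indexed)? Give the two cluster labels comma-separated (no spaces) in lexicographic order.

PZ,Q

1. join P+Z (d=1) ⇒ PZ; edges |P|=1/2, |Z|=1/2
  updated: d(A,PZ)=51/2, d(H,PZ)=25/2, d(PZ,Q)=12, d(PZ,T)=35/2, d(PZ,U)=14, d(PZ,V)=27/2
2. join A+H (d=7) ⇒ AH; edges |A|=7/2, |H|=7/2
  updated: d(AH,PZ)=19, d(AH,Q)=47, d(AH,T)=69/2, d(AH,U)=29/2, d(AH,V)=69/2
3. join PZ+Q (d=12) ⇒ PQZ; edges |PZ|=11/2, |Q|=6
  updated: d(AH,PQZ)=85/3, d(PQZ,T)=71/3, d(PQZ,U)=55/3, d(PQZ,V)=13
4. join PQZ+V (d=13) ⇒ PQVZ; edges |PQZ|=1/2, |V|=13/2
  updated: d(AH,PQVZ)=239/8, d(PQVZ,T)=97/4, d(PQVZ,U)=17
5. join T+U (d=13) ⇒ TU; edges |T|=13/2, |U|=13/2
  updated: d(AH,TU)=49/2, d(PQVZ,TU)=165/8
6. join PQVZ+TU (d=165/8) ⇒ PQTUVZ; edges |PQVZ|=61/16, |TU|=61/16
  updated: d(AH,PQTUVZ)=337/12
7. join AH+PQTUVZ (d=337/12) ⇒ AHPQTUVZ; edges |AH|=253/24, |PQTUVZ|=179/48
final tree: ((A:7/2,H:7/2):253/24,((((P:1/2,Z:1/2):11/2,Q:6):1/2,V:13/2):61/16,(T:13/2,U:13/2):61/16):179/48)
total length: 2947/48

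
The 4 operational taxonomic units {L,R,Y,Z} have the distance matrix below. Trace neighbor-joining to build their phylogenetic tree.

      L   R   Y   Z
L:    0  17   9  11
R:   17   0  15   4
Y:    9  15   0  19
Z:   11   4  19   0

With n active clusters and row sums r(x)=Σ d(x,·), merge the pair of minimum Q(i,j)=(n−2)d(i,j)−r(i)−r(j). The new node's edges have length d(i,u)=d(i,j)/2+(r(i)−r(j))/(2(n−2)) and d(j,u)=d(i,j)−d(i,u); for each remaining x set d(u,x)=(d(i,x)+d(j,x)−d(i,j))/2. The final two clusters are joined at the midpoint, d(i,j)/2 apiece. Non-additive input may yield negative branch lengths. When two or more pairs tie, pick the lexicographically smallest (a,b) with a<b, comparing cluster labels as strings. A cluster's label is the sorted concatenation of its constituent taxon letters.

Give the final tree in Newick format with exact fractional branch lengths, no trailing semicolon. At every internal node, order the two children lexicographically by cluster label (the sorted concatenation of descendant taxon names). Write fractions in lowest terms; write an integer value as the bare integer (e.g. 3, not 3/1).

(((L:3,Y:6):9,R:5/2):3/4,Z:3/4)

1. join L+Y (d=9, Q=-62) ⇒ LY; edges |L|=3, |Y|=6
  updated: d(LY,R)=23/2, d(LY,Z)=21/2
2. join LY+R (d=23/2, Q=-26) ⇒ LRY; edges |LY|=9, |R|=5/2
  updated: d(LRY,Z)=3/2
3. join LRY+Z (d=3/2) ⇒ LRYZ; edges |LRY|=3/4, |Z|=3/4
final tree: (((L:3,Y:6):9,R:5/2):3/4,Z:3/4)
total length: 22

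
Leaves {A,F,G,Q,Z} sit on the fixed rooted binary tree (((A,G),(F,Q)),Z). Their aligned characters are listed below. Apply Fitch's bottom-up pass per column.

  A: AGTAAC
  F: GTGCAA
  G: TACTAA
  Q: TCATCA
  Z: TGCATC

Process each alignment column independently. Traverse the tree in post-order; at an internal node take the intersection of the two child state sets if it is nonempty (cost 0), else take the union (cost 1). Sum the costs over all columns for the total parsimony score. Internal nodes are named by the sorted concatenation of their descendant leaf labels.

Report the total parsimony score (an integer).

15

site 0, node AG: A={A} ∪ G={T} → {A,T} (+1)
site 0, node FQ: F={G} ∪ Q={T} → {G,T} (+1)
site 0, node AFGQ: AG={A,T} ∩ FQ={G,T} → {T} (+0)
site 0, node AFGQZ: AFGQ={T} ∩ Z={T} → {T} (+0)
site 1, node AG: A={G} ∪ G={A} → {A,G} (+1)
site 1, node FQ: F={T} ∪ Q={C} → {C,T} (+1)
site 1, node AFGQ: AG={A,G} ∪ FQ={C,T} → {A,C,G,T} (+1)
site 1, node AFGQZ: AFGQ={A,C,G,T} ∩ Z={G} → {G} (+0)
site 2, node AG: A={T} ∪ G={C} → {C,T} (+1)
site 2, node FQ: F={G} ∪ Q={A} → {A,G} (+1)
site 2, node AFGQ: AG={C,T} ∪ FQ={A,G} → {A,C,G,T} (+1)
site 2, node AFGQZ: AFGQ={A,C,G,T} ∩ Z={C} → {C} (+0)
site 3, node AG: A={A} ∪ G={T} → {A,T} (+1)
site 3, node FQ: F={C} ∪ Q={T} → {C,T} (+1)
site 3, node AFGQ: AG={A,T} ∩ FQ={C,T} → {T} (+0)
site 3, node AFGQZ: AFGQ={T} ∪ Z={A} → {A,T} (+1)
site 4, node AG: A={A} ∩ G={A} → {A} (+0)
site 4, node FQ: F={A} ∪ Q={C} → {A,C} (+1)
site 4, node AFGQ: AG={A} ∩ FQ={A,C} → {A} (+0)
site 4, node AFGQZ: AFGQ={A} ∪ Z={T} → {A,T} (+1)
site 5, node AG: A={C} ∪ G={A} → {A,C} (+1)
site 5, node FQ: F={A} ∩ Q={A} → {A} (+0)
site 5, node AFGQ: AG={A,C} ∩ FQ={A} → {A} (+0)
site 5, node AFGQZ: AFGQ={A} ∪ Z={C} → {A,C} (+1)
per-site changes: [2, 3, 3, 3, 2, 2]; total = 15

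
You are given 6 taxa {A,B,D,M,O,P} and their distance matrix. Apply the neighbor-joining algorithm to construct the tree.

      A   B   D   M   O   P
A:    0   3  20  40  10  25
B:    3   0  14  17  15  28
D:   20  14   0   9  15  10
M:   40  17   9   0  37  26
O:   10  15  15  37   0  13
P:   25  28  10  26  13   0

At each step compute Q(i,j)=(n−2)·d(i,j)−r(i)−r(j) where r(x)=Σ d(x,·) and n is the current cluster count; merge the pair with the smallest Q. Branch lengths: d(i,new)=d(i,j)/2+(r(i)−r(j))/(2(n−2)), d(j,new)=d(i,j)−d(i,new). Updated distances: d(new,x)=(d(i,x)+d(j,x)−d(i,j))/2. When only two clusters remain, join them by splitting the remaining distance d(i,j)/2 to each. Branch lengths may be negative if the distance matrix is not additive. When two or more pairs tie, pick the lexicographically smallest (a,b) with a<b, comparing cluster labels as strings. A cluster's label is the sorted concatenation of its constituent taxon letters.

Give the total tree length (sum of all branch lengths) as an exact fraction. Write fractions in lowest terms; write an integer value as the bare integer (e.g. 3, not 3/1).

iteration 1: select A,B (d=3, Q=-163); attach at lengths (33/8, -9/8); label the merged cluster AB
  updated: d(AB,D)=31/2, d(AB,M)=27, d(AB,O)=11, d(AB,P)=25
iteration 2: select AB,O (d=11, Q=-243/2); attach at lengths (71/12, 61/12); label the merged cluster ABO
  updated: d(ABO,D)=39/4, d(ABO,M)=53/2, d(ABO,P)=27/2
iteration 3: select ABO,P (d=27/2, Q=-289/4); attach at lengths (109/16, 107/16); label the merged cluster ABOP
  updated: d(ABOP,D)=25/8, d(ABOP,M)=39/2
iteration 4: select ABOP,D (d=25/8, Q=-253/8); attach at lengths (109/16, -59/16); label the merged cluster ABDOP
  updated: d(ABDOP,M)=203/16
iteration 5: select ABDOP,M (d=203/16); attach at lengths (203/32, 203/32); label the merged cluster ABDMOP
final tree: (((((A:33/8,B:-9/8):71/12,O:61/12):109/16,P:107/16):109/16,D:-59/16):203/32,M:203/32)
total length: 693/16

693/16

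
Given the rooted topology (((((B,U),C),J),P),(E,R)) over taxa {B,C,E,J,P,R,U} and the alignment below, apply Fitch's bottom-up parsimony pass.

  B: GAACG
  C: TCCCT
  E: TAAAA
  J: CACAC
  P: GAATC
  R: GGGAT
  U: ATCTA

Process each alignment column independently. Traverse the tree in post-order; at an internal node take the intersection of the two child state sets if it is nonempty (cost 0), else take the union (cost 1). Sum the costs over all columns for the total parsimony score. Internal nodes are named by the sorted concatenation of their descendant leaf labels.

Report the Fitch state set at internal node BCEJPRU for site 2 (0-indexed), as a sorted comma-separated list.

site 0, node BU: B={G} ∪ U={A} → {A,G} (+1)
site 0, node BCU: BU={A,G} ∪ C={T} → {A,G,T} (+1)
site 0, node BCJU: BCU={A,G,T} ∪ J={C} → {A,C,G,T} (+1)
site 0, node BCJPU: BCJU={A,C,G,T} ∩ P={G} → {G} (+0)
site 0, node ER: E={T} ∪ R={G} → {G,T} (+1)
site 0, node BCEJPRU: BCJPU={G} ∩ ER={G,T} → {G} (+0)
site 1, node BU: B={A} ∪ U={T} → {A,T} (+1)
site 1, node BCU: BU={A,T} ∪ C={C} → {A,C,T} (+1)
site 1, node BCJU: BCU={A,C,T} ∩ J={A} → {A} (+0)
site 1, node BCJPU: BCJU={A} ∩ P={A} → {A} (+0)
site 1, node ER: E={A} ∪ R={G} → {A,G} (+1)
site 1, node BCEJPRU: BCJPU={A} ∩ ER={A,G} → {A} (+0)
site 2, node BU: B={A} ∪ U={C} → {A,C} (+1)
site 2, node BCU: BU={A,C} ∩ C={C} → {C} (+0)
site 2, node BCJU: BCU={C} ∩ J={C} → {C} (+0)
site 2, node BCJPU: BCJU={C} ∪ P={A} → {A,C} (+1)
site 2, node ER: E={A} ∪ R={G} → {A,G} (+1)
site 2, node BCEJPRU: BCJPU={A,C} ∩ ER={A,G} → {A} (+0)
site 3, node BU: B={C} ∪ U={T} → {C,T} (+1)
site 3, node BCU: BU={C,T} ∩ C={C} → {C} (+0)
site 3, node BCJU: BCU={C} ∪ J={A} → {A,C} (+1)
site 3, node BCJPU: BCJU={A,C} ∪ P={T} → {A,C,T} (+1)
site 3, node ER: E={A} ∩ R={A} → {A} (+0)
site 3, node BCEJPRU: BCJPU={A,C,T} ∩ ER={A} → {A} (+0)
site 4, node BU: B={G} ∪ U={A} → {A,G} (+1)
site 4, node BCU: BU={A,G} ∪ C={T} → {A,G,T} (+1)
site 4, node BCJU: BCU={A,G,T} ∪ J={C} → {A,C,G,T} (+1)
site 4, node BCJPU: BCJU={A,C,G,T} ∩ P={C} → {C} (+0)
site 4, node ER: E={A} ∪ R={T} → {A,T} (+1)
site 4, node BCEJPRU: BCJPU={C} ∪ ER={A,T} → {A,C,T} (+1)
per-site changes: [4, 3, 3, 3, 5]; total = 18

A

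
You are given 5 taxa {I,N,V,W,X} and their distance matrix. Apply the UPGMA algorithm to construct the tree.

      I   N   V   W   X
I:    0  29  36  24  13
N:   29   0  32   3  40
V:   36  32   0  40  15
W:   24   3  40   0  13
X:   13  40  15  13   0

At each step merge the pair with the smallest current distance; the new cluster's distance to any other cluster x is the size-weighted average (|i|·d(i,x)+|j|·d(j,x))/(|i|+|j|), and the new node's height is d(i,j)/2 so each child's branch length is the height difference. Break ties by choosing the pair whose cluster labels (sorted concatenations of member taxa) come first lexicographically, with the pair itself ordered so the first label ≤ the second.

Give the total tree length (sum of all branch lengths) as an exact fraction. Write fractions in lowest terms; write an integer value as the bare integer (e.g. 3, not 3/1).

1. join N+W (d=3) ⇒ NW; edges |N|=3/2, |W|=3/2
  updated: d(I,NW)=53/2, d(NW,V)=36, d(NW,X)=53/2
2. join I+X (d=13) ⇒ IX; edges |I|=13/2, |X|=13/2
  updated: d(IX,NW)=53/2, d(IX,V)=51/2
3. join IX+V (d=51/2) ⇒ IVX; edges |IX|=25/4, |V|=51/4
  updated: d(IVX,NW)=89/3
4. join IVX+NW (d=89/3) ⇒ INVWX; edges |IVX|=25/12, |NW|=40/3
final tree: (((I:13/2,X:13/2):25/4,V:51/4):25/12,(N:3/2,W:3/2):40/3)
total length: 605/12

605/12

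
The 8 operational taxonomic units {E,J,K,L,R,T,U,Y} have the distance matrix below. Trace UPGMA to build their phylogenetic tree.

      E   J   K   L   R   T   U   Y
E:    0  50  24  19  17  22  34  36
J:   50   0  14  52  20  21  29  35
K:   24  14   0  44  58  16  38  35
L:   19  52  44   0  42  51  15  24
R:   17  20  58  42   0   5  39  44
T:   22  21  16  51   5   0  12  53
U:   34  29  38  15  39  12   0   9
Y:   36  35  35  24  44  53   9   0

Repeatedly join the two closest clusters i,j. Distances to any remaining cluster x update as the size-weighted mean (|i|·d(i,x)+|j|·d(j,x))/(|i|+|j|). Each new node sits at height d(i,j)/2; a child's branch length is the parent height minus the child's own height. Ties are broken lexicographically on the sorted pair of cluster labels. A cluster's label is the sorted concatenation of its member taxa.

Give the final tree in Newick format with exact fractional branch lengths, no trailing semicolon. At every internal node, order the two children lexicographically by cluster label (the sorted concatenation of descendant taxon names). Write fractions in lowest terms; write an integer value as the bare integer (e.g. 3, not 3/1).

(((E:19/2,L:19/2):33/8,(U:9/2,Y:9/2):73/8):151/32,((J:7,K:7):59/8,(R:5/2,T:5/2):95/8):127/32)

step 1: merge (R,T) at d=5; branch lengths R→5/2, T→5/2; new cluster RT
  updated: d(E,RT)=39/2, d(J,RT)=41/2, d(K,RT)=37, d(L,RT)=93/2, d(RT,U)=51/2, d(RT,Y)=97/2
step 2: merge (U,Y) at d=9; branch lengths U→9/2, Y→9/2; new cluster UY
  updated: d(E,UY)=35, d(J,UY)=32, d(K,UY)=73/2, d(L,UY)=39/2, d(RT,UY)=37
step 3: merge (J,K) at d=14; branch lengths J→7, K→7; new cluster JK
  updated: d(E,JK)=37, d(JK,L)=48, d(JK,RT)=115/4, d(JK,UY)=137/4
step 4: merge (E,L) at d=19; branch lengths E→19/2, L→19/2; new cluster EL
  updated: d(EL,JK)=85/2, d(EL,RT)=33, d(EL,UY)=109/4
step 5: merge (EL,UY) at d=109/4; branch lengths EL→33/8, UY→73/8; new cluster ELUY
  updated: d(ELUY,JK)=307/8, d(ELUY,RT)=35
step 6: merge (JK,RT) at d=115/4; branch lengths JK→59/8, RT→95/8; new cluster JKRT
  updated: d(ELUY,JKRT)=587/16
step 7: merge (ELUY,JKRT) at d=587/16; branch lengths ELUY→151/32, JKRT→127/32; new cluster EJKLRTUY
final tree: (((E:19/2,L:19/2):33/8,(U:9/2,Y:9/2):73/8):151/32,((J:7,K:7):59/8,(R:5/2,T:5/2):95/8):127/32)
total length: 1411/16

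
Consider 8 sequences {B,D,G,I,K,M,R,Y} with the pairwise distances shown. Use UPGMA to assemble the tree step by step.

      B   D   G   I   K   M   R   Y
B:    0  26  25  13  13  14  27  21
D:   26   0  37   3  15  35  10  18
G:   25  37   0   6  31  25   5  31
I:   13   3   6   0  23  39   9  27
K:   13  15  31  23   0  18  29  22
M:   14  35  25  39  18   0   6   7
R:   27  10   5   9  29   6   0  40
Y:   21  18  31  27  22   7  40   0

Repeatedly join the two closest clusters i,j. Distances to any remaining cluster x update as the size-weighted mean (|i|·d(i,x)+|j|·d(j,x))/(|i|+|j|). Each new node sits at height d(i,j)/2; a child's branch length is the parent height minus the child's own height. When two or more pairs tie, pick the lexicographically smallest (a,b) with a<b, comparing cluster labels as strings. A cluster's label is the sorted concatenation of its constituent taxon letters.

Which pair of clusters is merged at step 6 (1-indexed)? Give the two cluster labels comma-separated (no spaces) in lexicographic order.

BK,MY

iteration 1: select D,I (d=3); attach at lengths (3/2, 3/2); label the merged cluster DI
  updated: d(B,DI)=39/2, d(DI,G)=43/2, d(DI,K)=19, d(DI,M)=37, d(DI,R)=19/2, d(DI,Y)=45/2
iteration 2: select G,R (d=5); attach at lengths (5/2, 5/2); label the merged cluster GR
  updated: d(B,GR)=26, d(DI,GR)=31/2, d(GR,K)=30, d(GR,M)=31/2, d(GR,Y)=71/2
iteration 3: select M,Y (d=7); attach at lengths (7/2, 7/2); label the merged cluster MY
  updated: d(B,MY)=35/2, d(DI,MY)=119/4, d(GR,MY)=51/2, d(K,MY)=20
iteration 4: select B,K (d=13); attach at lengths (13/2, 13/2); label the merged cluster BK
  updated: d(BK,DI)=77/4, d(BK,GR)=28, d(BK,MY)=75/4
iteration 5: select DI,GR (d=31/2); attach at lengths (25/4, 21/4); label the merged cluster DGIR
  updated: d(BK,DGIR)=189/8, d(DGIR,MY)=221/8
iteration 6: select BK,MY (d=75/4); attach at lengths (23/8, 47/8); label the merged cluster BKMY
  updated: d(BKMY,DGIR)=205/8
iteration 7: select BKMY,DGIR (d=205/8); attach at lengths (55/16, 81/16); label the merged cluster BDGIKMRY
final tree: (((B:13/2,K:13/2):23/8,(M:7/2,Y:7/2):47/8):55/16,((D:3/2,I:3/2):25/4,(G:5/2,R:5/2):21/4):81/16)
total length: 227/4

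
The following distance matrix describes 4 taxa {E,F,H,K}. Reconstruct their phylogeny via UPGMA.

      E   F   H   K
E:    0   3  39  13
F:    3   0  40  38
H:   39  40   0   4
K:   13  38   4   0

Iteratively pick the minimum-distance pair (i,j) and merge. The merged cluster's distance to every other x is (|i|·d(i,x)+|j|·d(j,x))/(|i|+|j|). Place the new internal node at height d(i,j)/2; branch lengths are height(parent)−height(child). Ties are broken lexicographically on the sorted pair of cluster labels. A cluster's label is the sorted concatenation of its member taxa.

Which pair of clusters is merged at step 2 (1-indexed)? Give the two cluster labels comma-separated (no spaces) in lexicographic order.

step 1: merge (E,F) at d=3; branch lengths E→3/2, F→3/2; new cluster EF
  updated: d(EF,H)=79/2, d(EF,K)=51/2
step 2: merge (H,K) at d=4; branch lengths H→2, K→2; new cluster HK
  updated: d(EF,HK)=65/2
step 3: merge (EF,HK) at d=65/2; branch lengths EF→59/4, HK→57/4; new cluster EFHK
final tree: ((E:3/2,F:3/2):59/4,(H:2,K:2):57/4)
total length: 36

H,K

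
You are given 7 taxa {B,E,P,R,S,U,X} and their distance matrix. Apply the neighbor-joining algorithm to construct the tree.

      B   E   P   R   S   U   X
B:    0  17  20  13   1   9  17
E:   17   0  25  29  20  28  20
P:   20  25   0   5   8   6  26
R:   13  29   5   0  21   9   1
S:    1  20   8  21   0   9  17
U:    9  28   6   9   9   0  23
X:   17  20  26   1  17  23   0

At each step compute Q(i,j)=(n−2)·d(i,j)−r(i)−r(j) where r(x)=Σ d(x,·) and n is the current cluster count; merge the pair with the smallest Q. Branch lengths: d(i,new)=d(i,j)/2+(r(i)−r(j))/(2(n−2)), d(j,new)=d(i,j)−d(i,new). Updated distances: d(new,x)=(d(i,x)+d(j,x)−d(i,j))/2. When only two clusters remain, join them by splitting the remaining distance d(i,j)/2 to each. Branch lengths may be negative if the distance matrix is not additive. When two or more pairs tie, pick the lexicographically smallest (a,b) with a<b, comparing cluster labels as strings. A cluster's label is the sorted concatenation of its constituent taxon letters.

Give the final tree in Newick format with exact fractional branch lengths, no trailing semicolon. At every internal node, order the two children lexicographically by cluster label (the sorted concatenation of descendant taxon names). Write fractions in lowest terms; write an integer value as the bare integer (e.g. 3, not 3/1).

((((B:1/3,S:2/3):25/8,E:119/8):11/4,(P:61/16,U:35/16):4):33/8,(R:-21/10,X:31/10):33/8)

iteration 1: select R,X (d=1, Q=-177); attach at lengths (-21/10, 31/10); label the merged cluster RX
  updated: d(B,RX)=29/2, d(E,RX)=24, d(P,RX)=15, d(RX,S)=37/2, d(RX,U)=31/2
iteration 2: select P,U (d=6, Q=-235/2); attach at lengths (61/16, 35/16); label the merged cluster PU
  updated: d(B,PU)=23/2, d(E,PU)=47/2, d(PU,RX)=49/4, d(PU,S)=11/2
iteration 3: select B,S (d=1, Q=-86); attach at lengths (1/3, 2/3); label the merged cluster BS
  updated: d(BS,E)=18, d(BS,PU)=8, d(BS,RX)=16
iteration 4: select BS,E (d=18, Q=-143/2); attach at lengths (25/8, 119/8); label the merged cluster BES
  updated: d(BES,PU)=27/4, d(BES,RX)=11
iteration 5: select BES,PU (d=27/4, Q=-30); attach at lengths (11/4, 4); label the merged cluster BEPSU
  updated: d(BEPSU,RX)=33/4
iteration 6: select BEPSU,RX (d=33/4); attach at lengths (33/8, 33/8); label the merged cluster BEPRSUX
final tree: ((((B:1/3,S:2/3):25/8,E:119/8):11/4,(P:61/16,U:35/16):4):33/8,(R:-21/10,X:31/10):33/8)
total length: 41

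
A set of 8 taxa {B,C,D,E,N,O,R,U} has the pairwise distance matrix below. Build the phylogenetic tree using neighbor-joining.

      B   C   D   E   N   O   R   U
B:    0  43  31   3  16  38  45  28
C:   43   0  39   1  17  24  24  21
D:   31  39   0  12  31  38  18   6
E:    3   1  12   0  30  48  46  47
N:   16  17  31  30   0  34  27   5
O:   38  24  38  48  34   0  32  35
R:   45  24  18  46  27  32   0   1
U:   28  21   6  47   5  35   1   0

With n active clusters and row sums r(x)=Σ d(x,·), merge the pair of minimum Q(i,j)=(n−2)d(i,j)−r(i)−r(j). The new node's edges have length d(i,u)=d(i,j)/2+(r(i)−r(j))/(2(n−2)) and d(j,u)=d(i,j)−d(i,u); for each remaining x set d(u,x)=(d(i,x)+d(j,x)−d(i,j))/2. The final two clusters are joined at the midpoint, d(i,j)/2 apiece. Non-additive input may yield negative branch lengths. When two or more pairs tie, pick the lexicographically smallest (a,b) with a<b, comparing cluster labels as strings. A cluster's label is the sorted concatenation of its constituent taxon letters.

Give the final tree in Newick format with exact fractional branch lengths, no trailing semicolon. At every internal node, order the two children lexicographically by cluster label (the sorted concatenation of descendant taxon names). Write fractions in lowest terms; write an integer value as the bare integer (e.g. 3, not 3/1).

((((B:35/12,E:1/12):219/16,(C:29/6,O:115/6):85/16):5/16,(D:8,(R:47/10,U:-37/10):7/2):157/16):123/32,N:123/32)

1. join B+E (d=3, Q=-373) ⇒ BE; edges |B|=35/12, |E|=1/12
  updated: d(BE,C)=41/2, d(BE,D)=20, d(BE,N)=43/2, d(BE,O)=83/2, d(BE,R)=44, d(BE,U)=36
2. join R+U (d=1, Q=-245) ⇒ RU; edges |R|=47/10, |U|=-37/10
  updated: d(BE,RU)=79/2, d(C,RU)=22, d(D,RU)=23/2, d(N,RU)=31/2, d(O,RU)=33
3. join D+RU (d=23/2, Q=-215) ⇒ DRU; edges |D|=8, |RU|=7/2
  updated: d(BE,DRU)=24, d(C,DRU)=99/4, d(DRU,N)=35/2, d(DRU,O)=119/4
4. join C+O (d=24, Q=-287/2) ⇒ CO; edges |C|=29/6, |O|=115/6
  updated: d(BE,CO)=19, d(CO,DRU)=61/4, d(CO,N)=27/2
5. join BE+CO (d=19, Q=-297/4) ⇒ BCEO; edges |BE|=219/16, |CO|=85/16
  updated: d(BCEO,DRU)=81/8, d(BCEO,N)=8
6. join BCEO+DRU (d=81/8, Q=-285/8) ⇒ BCDEORU; edges |BCEO|=5/16, |DRU|=157/16
  updated: d(BCDEORU,N)=123/16
7. join BCDEORU+N (d=123/16) ⇒ BCDENORU; edges |BCDEORU|=123/32, |N|=123/32
final tree: ((((B:35/12,E:1/12):219/16,(C:29/6,O:115/6):85/16):5/16,(D:8,(R:47/10,U:-37/10):7/2):157/16):123/32,N:123/32)
total length: 1221/16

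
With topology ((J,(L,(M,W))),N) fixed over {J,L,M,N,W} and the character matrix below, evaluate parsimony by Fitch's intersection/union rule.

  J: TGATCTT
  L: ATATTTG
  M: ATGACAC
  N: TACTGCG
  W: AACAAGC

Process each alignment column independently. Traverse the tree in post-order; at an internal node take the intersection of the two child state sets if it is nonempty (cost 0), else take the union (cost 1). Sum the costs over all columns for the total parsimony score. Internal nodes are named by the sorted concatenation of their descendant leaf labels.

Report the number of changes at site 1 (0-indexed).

[col 0] MW: children M:{A}, W:{A} ∩→ {A}; cost 0
[col 0] LMW: children L:{A}, MW:{A} ∩→ {A}; cost 0
[col 0] JLMW: children J:{T}, LMW:{A} ∪→ {A,T}; cost 1
[col 0] JLMNW: children JLMW:{A,T}, N:{T} ∩→ {T}; cost 0
[col 1] MW: children M:{T}, W:{A} ∪→ {A,T}; cost 1
[col 1] LMW: children L:{T}, MW:{A,T} ∩→ {T}; cost 0
[col 1] JLMW: children J:{G}, LMW:{T} ∪→ {G,T}; cost 1
[col 1] JLMNW: children JLMW:{G,T}, N:{A} ∪→ {A,G,T}; cost 1
[col 2] MW: children M:{G}, W:{C} ∪→ {C,G}; cost 1
[col 2] LMW: children L:{A}, MW:{C,G} ∪→ {A,C,G}; cost 1
[col 2] JLMW: children J:{A}, LMW:{A,C,G} ∩→ {A}; cost 0
[col 2] JLMNW: children JLMW:{A}, N:{C} ∪→ {A,C}; cost 1
[col 3] MW: children M:{A}, W:{A} ∩→ {A}; cost 0
[col 3] LMW: children L:{T}, MW:{A} ∪→ {A,T}; cost 1
[col 3] JLMW: children J:{T}, LMW:{A,T} ∩→ {T}; cost 0
[col 3] JLMNW: children JLMW:{T}, N:{T} ∩→ {T}; cost 0
[col 4] MW: children M:{C}, W:{A} ∪→ {A,C}; cost 1
[col 4] LMW: children L:{T}, MW:{A,C} ∪→ {A,C,T}; cost 1
[col 4] JLMW: children J:{C}, LMW:{A,C,T} ∩→ {C}; cost 0
[col 4] JLMNW: children JLMW:{C}, N:{G} ∪→ {C,G}; cost 1
[col 5] MW: children M:{A}, W:{G} ∪→ {A,G}; cost 1
[col 5] LMW: children L:{T}, MW:{A,G} ∪→ {A,G,T}; cost 1
[col 5] JLMW: children J:{T}, LMW:{A,G,T} ∩→ {T}; cost 0
[col 5] JLMNW: children JLMW:{T}, N:{C} ∪→ {C,T}; cost 1
[col 6] MW: children M:{C}, W:{C} ∩→ {C}; cost 0
[col 6] LMW: children L:{G}, MW:{C} ∪→ {C,G}; cost 1
[col 6] JLMW: children J:{T}, LMW:{C,G} ∪→ {C,G,T}; cost 1
[col 6] JLMNW: children JLMW:{C,G,T}, N:{G} ∩→ {G}; cost 0
per-site changes: [1, 3, 3, 1, 3, 3, 2]; total = 16

3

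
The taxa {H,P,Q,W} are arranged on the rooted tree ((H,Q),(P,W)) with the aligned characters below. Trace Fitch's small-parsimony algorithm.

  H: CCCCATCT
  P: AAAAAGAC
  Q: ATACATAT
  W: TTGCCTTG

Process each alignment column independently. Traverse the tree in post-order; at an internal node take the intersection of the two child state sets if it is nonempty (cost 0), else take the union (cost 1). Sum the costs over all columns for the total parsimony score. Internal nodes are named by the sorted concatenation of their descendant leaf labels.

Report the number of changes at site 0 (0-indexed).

2

site 0, node HQ: H={C} ∪ Q={A} → {A,C} (+1)
site 0, node PW: P={A} ∪ W={T} → {A,T} (+1)
site 0, node HPQW: HQ={A,C} ∩ PW={A,T} → {A} (+0)
site 1, node HQ: H={C} ∪ Q={T} → {C,T} (+1)
site 1, node PW: P={A} ∪ W={T} → {A,T} (+1)
site 1, node HPQW: HQ={C,T} ∩ PW={A,T} → {T} (+0)
site 2, node HQ: H={C} ∪ Q={A} → {A,C} (+1)
site 2, node PW: P={A} ∪ W={G} → {A,G} (+1)
site 2, node HPQW: HQ={A,C} ∩ PW={A,G} → {A} (+0)
site 3, node HQ: H={C} ∩ Q={C} → {C} (+0)
site 3, node PW: P={A} ∪ W={C} → {A,C} (+1)
site 3, node HPQW: HQ={C} ∩ PW={A,C} → {C} (+0)
site 4, node HQ: H={A} ∩ Q={A} → {A} (+0)
site 4, node PW: P={A} ∪ W={C} → {A,C} (+1)
site 4, node HPQW: HQ={A} ∩ PW={A,C} → {A} (+0)
site 5, node HQ: H={T} ∩ Q={T} → {T} (+0)
site 5, node PW: P={G} ∪ W={T} → {G,T} (+1)
site 5, node HPQW: HQ={T} ∩ PW={G,T} → {T} (+0)
site 6, node HQ: H={C} ∪ Q={A} → {A,C} (+1)
site 6, node PW: P={A} ∪ W={T} → {A,T} (+1)
site 6, node HPQW: HQ={A,C} ∩ PW={A,T} → {A} (+0)
site 7, node HQ: H={T} ∩ Q={T} → {T} (+0)
site 7, node PW: P={C} ∪ W={G} → {C,G} (+1)
site 7, node HPQW: HQ={T} ∪ PW={C,G} → {C,G,T} (+1)
per-site changes: [2, 2, 2, 1, 1, 1, 2, 2]; total = 13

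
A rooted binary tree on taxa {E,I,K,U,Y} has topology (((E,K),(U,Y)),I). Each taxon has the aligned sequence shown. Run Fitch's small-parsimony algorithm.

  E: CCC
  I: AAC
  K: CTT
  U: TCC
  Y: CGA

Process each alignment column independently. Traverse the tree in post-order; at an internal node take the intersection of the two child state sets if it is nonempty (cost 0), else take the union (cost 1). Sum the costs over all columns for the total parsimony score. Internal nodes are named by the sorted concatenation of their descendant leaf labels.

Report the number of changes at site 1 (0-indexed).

EK@0: {C} ∩ {C} = {C} (intersection, +0)
UY@0: {T} ∪ {C} = {C,T} (union, +1)
EKUY@0: {C} ∩ {C,T} = {C} (intersection, +0)
EIKUY@0: {C} ∪ {A} = {A,C} (union, +1)
EK@1: {C} ∪ {T} = {C,T} (union, +1)
UY@1: {C} ∪ {G} = {C,G} (union, +1)
EKUY@1: {C,T} ∩ {C,G} = {C} (intersection, +0)
EIKUY@1: {C} ∪ {A} = {A,C} (union, +1)
EK@2: {C} ∪ {T} = {C,T} (union, +1)
UY@2: {C} ∪ {A} = {A,C} (union, +1)
EKUY@2: {C,T} ∩ {A,C} = {C} (intersection, +0)
EIKUY@2: {C} ∩ {C} = {C} (intersection, +0)
per-site changes: [2, 3, 2]; total = 7

3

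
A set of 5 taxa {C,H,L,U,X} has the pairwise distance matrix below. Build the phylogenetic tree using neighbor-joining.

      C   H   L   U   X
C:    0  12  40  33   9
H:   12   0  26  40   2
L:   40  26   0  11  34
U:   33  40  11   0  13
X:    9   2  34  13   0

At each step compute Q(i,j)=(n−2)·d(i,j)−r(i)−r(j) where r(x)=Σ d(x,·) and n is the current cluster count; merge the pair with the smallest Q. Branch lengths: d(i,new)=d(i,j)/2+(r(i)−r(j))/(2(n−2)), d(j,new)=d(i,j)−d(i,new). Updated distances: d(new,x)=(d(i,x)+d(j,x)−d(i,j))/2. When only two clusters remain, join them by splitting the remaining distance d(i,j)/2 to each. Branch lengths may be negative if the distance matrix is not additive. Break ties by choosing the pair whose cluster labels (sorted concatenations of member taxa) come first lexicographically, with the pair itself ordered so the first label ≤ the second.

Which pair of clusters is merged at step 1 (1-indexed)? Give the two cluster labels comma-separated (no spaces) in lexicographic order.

L,U

1. join L+U (d=11, Q=-175) ⇒ LU; edges |L|=47/6, |U|=19/6
  updated: d(C,LU)=31, d(H,LU)=55/2, d(LU,X)=18
2. join C+H (d=12, Q=-139/2) ⇒ CH; edges |C|=69/8, |H|=27/8
  updated: d(CH,LU)=93/4, d(CH,X)=-1/2
3. join CH+LU (d=93/4, Q=-163/4) ⇒ CHLU; edges |CH|=19/8, |LU|=167/8
  updated: d(CHLU,X)=-23/8
4. join CHLU+X (d=-23/8) ⇒ CHLUX; edges |CHLU|=-23/16, |X|=-23/16
final tree: (((C:69/8,H:27/8):19/8,(L:47/6,U:19/6):167/8):-23/16,X:-23/16)
total length: 347/8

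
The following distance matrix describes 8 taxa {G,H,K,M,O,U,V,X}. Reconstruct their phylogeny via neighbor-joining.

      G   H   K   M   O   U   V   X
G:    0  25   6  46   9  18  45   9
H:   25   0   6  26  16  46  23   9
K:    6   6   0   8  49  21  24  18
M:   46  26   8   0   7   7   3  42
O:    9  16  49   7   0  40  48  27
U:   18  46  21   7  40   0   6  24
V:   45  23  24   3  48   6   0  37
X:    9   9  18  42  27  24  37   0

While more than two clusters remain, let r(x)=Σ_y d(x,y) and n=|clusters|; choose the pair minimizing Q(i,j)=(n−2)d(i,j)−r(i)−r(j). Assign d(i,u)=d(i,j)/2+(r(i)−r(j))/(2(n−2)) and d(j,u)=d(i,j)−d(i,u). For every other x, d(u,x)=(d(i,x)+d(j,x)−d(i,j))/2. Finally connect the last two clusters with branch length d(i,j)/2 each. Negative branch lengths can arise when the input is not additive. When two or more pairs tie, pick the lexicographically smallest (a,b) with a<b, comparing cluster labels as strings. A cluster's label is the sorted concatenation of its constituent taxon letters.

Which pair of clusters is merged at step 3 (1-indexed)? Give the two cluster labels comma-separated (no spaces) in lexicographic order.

K,MUV

iteration 1: select U,V (d=6, Q=-312); attach at lengths (1, 5); label the merged cluster UV
  updated: d(G,UV)=57/2, d(H,UV)=63/2, d(K,UV)=39/2, d(M,UV)=2, d(O,UV)=41, d(UV,X)=55/2
iteration 2: select M,UV (d=2, Q=-271); attach at lengths (-9/10, 29/10); label the merged cluster MUV
  updated: d(G,MUV)=145/4, d(H,MUV)=111/4, d(K,MUV)=51/4, d(MUV,O)=23, d(MUV,X)=135/4
iteration 3: select K,MUV (d=51/4, Q=-697/4); attach at lengths (37/32, 371/32); label the merged cluster KMUV
  updated: d(G,KMUV)=59/4, d(H,KMUV)=21/2, d(KMUV,O)=237/8, d(KMUV,X)=39/2
iteration 4: select G,O (d=9, Q=-899/8); attach at lengths (25/48, 407/48); label the merged cluster GO
  updated: d(GO,H)=16, d(GO,KMUV)=283/16, d(GO,X)=27/2
iteration 5: select GO,X (d=27/2, Q=-995/16); attach at lengths (515/64, 349/64); label the merged cluster GOX
  updated: d(GOX,H)=23/4, d(GOX,KMUV)=379/32
iteration 6: select GOX,H (d=23/4, Q=-899/32); attach at lengths (227/64, 141/64); label the merged cluster GHOX
  updated: d(GHOX,KMUV)=531/64
iteration 7: select GHOX,KMUV (d=531/64); attach at lengths (531/128, 531/128); label the merged cluster GHKMOUVX
final tree: ((((G:25/48,O:407/48):515/64,X:349/64):227/64,H:141/64):531/128,(K:37/32,(M:-9/10,(U:1,V:5):29/10):371/32):531/128)
total length: 3667/64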